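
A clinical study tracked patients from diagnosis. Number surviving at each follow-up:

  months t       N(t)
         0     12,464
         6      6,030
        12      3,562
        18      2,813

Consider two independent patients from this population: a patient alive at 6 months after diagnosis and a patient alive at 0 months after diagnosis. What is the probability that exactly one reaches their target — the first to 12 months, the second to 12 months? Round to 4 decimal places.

0.5389

p₁ = N(12)/N(6) = 3,562/6,030 = 0.590713; p₂ = N(12)/N(0) = 3,562/12,464 = 0.285783.
P(exactly one) = p₁(1−p₂) + (1−p₁)p₂ = 0.421897 + 0.116967 = 0.538865.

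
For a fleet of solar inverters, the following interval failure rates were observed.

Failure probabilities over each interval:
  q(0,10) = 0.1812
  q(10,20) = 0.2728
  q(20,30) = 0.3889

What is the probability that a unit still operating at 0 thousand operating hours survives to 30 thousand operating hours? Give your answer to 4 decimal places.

Chaining the interval survival probabilities: (1 − 0.1812) × (1 − 0.2728) × (1 − 0.3889).
= 0.8188 × 0.7272 × 0.6111 = 0.363868.

0.3639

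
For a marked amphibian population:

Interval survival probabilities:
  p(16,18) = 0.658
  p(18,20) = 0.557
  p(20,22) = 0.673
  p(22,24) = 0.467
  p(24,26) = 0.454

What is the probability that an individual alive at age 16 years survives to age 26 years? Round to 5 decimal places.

The overall survival probability is 0.658 × 0.557 × 0.673 × 0.467 × 0.454.
= 0.052296.

0.05230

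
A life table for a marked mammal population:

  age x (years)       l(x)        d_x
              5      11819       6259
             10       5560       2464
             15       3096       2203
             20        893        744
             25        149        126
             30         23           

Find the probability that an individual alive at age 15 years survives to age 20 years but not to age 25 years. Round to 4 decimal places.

This is the probability of reaching 20 but not 25, conditional on being alive at 15: (l(20) − l(25)) / l(15).
= (893 − 149) / 3096 = 744 / 3096 = 0.240310.

0.2403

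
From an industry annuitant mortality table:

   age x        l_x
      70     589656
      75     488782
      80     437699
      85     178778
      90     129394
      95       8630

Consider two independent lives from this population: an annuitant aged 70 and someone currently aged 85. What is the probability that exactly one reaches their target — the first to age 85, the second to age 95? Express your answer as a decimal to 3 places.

0.322

p₁ = l_85/l_70 = 178778/589656 = 0.303190; p₂ = l_95/l_85 = 8630/178778 = 0.048272.
P(exactly one) = p₁(1−p₂) + (1−p₁)p₂ = 0.288554 + 0.033636 = 0.322191.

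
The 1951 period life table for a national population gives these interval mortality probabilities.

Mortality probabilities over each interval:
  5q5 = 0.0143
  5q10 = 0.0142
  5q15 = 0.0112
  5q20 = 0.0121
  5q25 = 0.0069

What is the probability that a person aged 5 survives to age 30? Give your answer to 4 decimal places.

25p5 = (1 − 0.0143) × (1 − 0.0142) × (1 − 0.0112) × (1 − 0.0121) × (1 − 0.0069).
= 0.9857 × 0.9858 × 0.9888 × 0.9879 × 0.9931 = 0.942645.

0.9426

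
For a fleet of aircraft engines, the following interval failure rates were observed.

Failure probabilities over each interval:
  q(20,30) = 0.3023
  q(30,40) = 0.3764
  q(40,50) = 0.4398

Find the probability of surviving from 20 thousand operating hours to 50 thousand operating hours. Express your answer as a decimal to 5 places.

0.24374

Chaining the interval survival probabilities: (1 − 0.3023) × (1 − 0.3764) × (1 − 0.4398).
= 0.6977 × 0.6236 × 0.5602 = 0.243735.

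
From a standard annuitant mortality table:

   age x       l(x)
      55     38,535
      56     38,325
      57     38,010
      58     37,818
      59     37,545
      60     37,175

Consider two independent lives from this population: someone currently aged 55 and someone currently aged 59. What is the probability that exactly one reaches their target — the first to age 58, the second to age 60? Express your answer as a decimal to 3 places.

0.028

p₁ = l(58)/l(55) = 37,818/38,535 = 0.981394; p₂ = l(60)/l(59) = 37,175/37,545 = 0.990145.
P(exactly one) = p₁(1−p₂) + (1−p₁)p₂ = 0.009672 + 0.018423 = 0.028094.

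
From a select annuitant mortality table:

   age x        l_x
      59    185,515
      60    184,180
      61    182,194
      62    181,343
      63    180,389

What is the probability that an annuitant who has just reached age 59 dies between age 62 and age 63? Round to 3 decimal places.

This is the probability of reaching 62 but not 63, conditional on being alive at 59: (l_62 − l_63) / l_59.
= (181,343 − 180,389) / 185,515 = 954 / 185,515 = 0.005142.

0.005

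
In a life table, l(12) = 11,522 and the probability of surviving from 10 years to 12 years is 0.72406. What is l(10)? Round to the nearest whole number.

15913

l(10) = l(12) / p = 11,522 / 0.72406 = 15913.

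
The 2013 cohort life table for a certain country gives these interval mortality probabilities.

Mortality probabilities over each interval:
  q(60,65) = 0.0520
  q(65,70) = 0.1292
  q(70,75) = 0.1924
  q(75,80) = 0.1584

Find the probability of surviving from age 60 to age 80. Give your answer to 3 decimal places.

0.561

P(survive 60→80) = (1 − 0.0520) × (1 − 0.1292) × (1 − 0.1924) × (1 − 0.1584).
= 0.9480 × 0.8708 × 0.8076 × 0.8416 = 0.561085.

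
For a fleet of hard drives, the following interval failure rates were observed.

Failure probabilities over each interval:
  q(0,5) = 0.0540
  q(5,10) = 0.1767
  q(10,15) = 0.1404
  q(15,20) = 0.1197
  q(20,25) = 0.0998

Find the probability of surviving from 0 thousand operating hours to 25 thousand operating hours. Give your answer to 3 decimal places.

0.531

Chaining the interval survival probabilities: (1 − 0.0540) × (1 − 0.1767) × (1 − 0.1404) × (1 − 0.1197) × (1 − 0.0998).
= 0.9460 × 0.8233 × 0.8596 × 0.8803 × 0.9002 = 0.530537.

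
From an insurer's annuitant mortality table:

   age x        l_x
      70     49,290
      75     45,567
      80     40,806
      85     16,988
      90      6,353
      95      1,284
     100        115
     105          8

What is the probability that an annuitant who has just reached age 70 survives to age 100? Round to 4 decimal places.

We want 30p70 = l_100/l_70.
The conditional survival probability is l_100/l_70 = 115/49,290 = 0.002333.

0.0023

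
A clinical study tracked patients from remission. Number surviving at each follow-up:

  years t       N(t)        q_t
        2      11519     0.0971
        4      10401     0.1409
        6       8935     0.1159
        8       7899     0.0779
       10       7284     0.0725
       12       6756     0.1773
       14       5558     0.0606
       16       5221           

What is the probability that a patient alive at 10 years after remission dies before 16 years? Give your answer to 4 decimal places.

0.2832

P(die before 16 | alive at 10) = 1 − N(16)/N(10) = 1 − 5221/7284 = (2063)/7284 = 0.283224.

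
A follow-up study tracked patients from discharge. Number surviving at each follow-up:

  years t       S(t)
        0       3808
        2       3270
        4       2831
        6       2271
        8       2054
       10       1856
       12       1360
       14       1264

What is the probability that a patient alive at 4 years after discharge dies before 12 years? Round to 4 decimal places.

0.5196

P(die before 12 | alive at 4) = 1 − S(12)/S(4) = 1 − 1360/2831 = (1471)/2831 = 0.519604.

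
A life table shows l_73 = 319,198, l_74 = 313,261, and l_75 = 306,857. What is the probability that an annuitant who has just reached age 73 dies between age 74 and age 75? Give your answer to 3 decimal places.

0.020

This is the probability of reaching 74 but not 75, conditional on being alive at 73: (l_74 − l_75) / l_73.
= (313,261 − 306,857) / 319,198 = 6,404 / 319,198 = 0.020063.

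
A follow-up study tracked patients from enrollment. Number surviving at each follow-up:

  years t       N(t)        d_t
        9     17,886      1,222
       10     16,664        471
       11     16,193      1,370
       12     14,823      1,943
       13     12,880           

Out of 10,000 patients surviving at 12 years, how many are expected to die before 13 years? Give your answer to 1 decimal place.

1310.8

The relevant probability is 1 − 12,880/14,823 = 0.131080.
Expected number = 10,000 × 0.131080 = 1310.8.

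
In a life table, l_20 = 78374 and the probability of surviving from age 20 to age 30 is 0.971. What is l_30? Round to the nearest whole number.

76101

l_30 = l_20 × p = 78374 × 0.971 = 76101.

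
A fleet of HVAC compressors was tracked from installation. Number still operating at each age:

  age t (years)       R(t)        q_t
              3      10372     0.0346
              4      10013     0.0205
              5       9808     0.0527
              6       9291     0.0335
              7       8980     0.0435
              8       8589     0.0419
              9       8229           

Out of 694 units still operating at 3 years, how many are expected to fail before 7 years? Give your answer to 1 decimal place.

The relevant probability is 1 − 8980/10372 = 0.134207.
Expected number = 694 × 0.134207 = 93.1.

93.1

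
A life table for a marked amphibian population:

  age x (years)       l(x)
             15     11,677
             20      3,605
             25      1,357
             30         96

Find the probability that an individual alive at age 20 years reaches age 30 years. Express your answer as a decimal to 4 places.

0.0266

The conditional survival probability is l(30)/l(20) = 96/3,605 = 0.026630.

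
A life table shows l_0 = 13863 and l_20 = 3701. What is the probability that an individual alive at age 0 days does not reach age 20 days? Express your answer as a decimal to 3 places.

P(die before 20 | alive at 0) = 1 − l_20/l_0 = 1 − 3701/13863 = (10162)/13863 = 0.733030.

0.733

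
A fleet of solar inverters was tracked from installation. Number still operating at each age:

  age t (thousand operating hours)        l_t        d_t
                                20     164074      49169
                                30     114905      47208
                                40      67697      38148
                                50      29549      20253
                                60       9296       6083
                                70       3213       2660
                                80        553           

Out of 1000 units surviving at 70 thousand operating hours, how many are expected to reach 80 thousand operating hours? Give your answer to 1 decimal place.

172.1

The relevant probability is 553/3213 = 0.172113.
Expected number = 1000 × 0.172113 = 172.1.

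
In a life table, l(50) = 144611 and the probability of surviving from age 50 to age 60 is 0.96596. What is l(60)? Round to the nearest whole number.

139688

l(60) = l(50) × p = 144611 × 0.96596 = 139688.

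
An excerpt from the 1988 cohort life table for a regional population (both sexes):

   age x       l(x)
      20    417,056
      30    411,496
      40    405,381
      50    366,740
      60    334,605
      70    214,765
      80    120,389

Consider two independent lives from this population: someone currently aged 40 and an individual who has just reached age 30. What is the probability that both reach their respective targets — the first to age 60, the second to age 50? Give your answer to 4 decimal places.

0.7356

p₁ = l(60)/l(40) = 334,605/405,381 = 0.825409; p₂ = l(50)/l(30) = 366,740/411,496 = 0.891236.
P(both) = p₁ × p₂ = 0.825409 × 0.891236 = 0.735634.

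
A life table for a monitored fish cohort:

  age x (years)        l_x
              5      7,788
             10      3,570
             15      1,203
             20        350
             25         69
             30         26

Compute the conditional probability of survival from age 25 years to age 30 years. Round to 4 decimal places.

0.3768

The conditional survival probability is l_30/l_25 = 26/69 = 0.376812.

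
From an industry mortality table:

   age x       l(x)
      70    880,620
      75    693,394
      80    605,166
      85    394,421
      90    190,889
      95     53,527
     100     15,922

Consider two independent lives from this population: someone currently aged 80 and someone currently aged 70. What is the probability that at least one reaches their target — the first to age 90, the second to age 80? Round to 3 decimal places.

0.786

p₁ = l(90)/l(80) = 190,889/605,166 = 0.315432; p₂ = l(80)/l(70) = 605,166/880,620 = 0.687204.
P(at least one) = 1 − (1−p₁)(1−p₂) = 1 − 0.684568 × 0.312796 = 0.785870.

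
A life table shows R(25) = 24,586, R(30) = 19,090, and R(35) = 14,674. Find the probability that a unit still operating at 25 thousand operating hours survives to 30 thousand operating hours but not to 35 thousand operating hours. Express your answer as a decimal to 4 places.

This is the probability of reaching 30 but not 35, conditional on being operational at 25: (R(30) − R(35)) / R(25).
= (19,090 − 14,674) / 24,586 = 4,416 / 24,586 = 0.179614.

0.1796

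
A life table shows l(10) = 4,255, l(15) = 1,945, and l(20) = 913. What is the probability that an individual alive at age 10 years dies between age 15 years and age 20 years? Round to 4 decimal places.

0.2425

This is the probability of reaching 15 but not 20, conditional on being alive at 10: (l(15) − l(20)) / l(10).
= (1,945 − 913) / 4,255 = 1,032 / 4,255 = 0.242538.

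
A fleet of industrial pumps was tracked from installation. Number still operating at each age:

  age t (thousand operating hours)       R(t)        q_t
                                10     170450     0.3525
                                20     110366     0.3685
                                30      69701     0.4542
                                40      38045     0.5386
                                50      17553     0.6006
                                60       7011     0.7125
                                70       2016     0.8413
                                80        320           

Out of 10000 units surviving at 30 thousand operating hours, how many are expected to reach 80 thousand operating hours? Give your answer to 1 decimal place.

45.9

The relevant probability is 320/69701 = 0.004591.
Expected number = 10000 × 0.004591 = 45.9.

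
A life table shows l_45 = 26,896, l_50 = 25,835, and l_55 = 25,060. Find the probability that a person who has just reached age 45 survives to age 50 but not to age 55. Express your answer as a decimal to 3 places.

This is the probability of reaching 50 but not 55, conditional on being alive at 45: (l_50 − l_55) / l_45.
= (25,835 − 25,060) / 26,896 = 775 / 26,896 = 0.028815.

0.029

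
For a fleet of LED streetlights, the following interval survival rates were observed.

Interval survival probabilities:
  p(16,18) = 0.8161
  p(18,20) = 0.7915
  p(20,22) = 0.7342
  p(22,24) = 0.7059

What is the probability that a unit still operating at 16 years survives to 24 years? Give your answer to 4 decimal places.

Survival from 16 to 24 is the product of surviving each interval: 0.8161 × 0.7915 × 0.7342 × 0.7059.
= 0.334774.

0.3348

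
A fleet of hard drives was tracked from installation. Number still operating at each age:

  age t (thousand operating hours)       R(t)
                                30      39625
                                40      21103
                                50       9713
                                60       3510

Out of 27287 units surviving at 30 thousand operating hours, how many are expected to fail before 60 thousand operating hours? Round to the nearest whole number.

24870

The relevant probability is 1 − 3510/39625 = 0.911420.
Expected number = 27287 × 0.911420 = 24870.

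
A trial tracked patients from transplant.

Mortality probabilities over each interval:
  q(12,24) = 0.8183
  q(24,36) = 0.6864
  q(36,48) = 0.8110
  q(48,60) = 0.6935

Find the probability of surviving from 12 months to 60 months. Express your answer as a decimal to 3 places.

0.003

P(survive 12→60) = (1 − 0.8183) × (1 − 0.6864) × (1 − 0.8110) × (1 − 0.6935).
= 0.1817 × 0.3136 × 0.1890 × 0.3065 = 0.003301.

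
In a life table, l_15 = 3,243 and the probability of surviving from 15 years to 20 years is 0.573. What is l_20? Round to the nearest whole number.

1858

l_20 = l_15 × p = 3,243 × 0.573 = 1858.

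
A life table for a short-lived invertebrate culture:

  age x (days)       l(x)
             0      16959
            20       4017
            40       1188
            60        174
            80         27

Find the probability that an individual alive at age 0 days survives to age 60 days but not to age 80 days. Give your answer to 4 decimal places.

This is the probability of reaching 60 but not 80, conditional on being alive at 0: (l(60) − l(80)) / l(0).
= (174 − 27) / 16959 = 147 / 16959 = 0.008668.

0.0087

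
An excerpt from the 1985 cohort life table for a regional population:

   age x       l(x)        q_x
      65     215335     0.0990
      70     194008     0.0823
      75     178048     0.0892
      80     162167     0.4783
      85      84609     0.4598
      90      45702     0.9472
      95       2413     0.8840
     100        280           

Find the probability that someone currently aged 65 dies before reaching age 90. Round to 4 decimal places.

0.7878

P(die before 90 | alive at 65) = 1 − l(90)/l(65) = 1 − 45702/215335 = (169633)/215335 = 0.787763.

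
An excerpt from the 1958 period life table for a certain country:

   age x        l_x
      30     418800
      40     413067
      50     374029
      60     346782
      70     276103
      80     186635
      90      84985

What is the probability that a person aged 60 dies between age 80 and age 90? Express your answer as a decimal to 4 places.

We want 20|10q60 = (l_80 − l_90)/l_60.
This is the probability of reaching 80 but not 90, conditional on being alive at 60: (l_80 − l_90) / l_60.
= (186635 − 84985) / 346782 = 101650 / 346782 = 0.293124.

0.2931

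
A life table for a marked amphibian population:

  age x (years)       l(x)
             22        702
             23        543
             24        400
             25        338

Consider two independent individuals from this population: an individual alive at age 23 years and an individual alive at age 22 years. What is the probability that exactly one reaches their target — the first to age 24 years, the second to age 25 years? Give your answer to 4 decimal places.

0.5088

p₁ = l(24)/l(23) = 400/543 = 0.736648; p₂ = l(25)/l(22) = 338/702 = 0.481481.
P(exactly one) = p₁(1−p₂) + (1−p₁)p₂ = 0.381966 + 0.126799 = 0.508765.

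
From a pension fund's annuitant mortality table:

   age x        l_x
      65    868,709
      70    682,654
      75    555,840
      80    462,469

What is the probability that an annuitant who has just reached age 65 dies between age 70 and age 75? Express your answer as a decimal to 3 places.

We want 5|5q65 = (l_70 − l_75)/l_65.
This is the probability of reaching 70 but not 75, conditional on being alive at 65: (l_70 − l_75) / l_65.
= (682,654 − 555,840) / 868,709 = 126,814 / 868,709 = 0.145980.

0.146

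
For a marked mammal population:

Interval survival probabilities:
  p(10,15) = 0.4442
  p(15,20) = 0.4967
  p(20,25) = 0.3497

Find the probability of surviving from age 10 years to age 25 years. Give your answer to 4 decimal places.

Chaining the interval survival probabilities: 0.4442 × 0.4967 × 0.3497.
= 0.077156.

0.0772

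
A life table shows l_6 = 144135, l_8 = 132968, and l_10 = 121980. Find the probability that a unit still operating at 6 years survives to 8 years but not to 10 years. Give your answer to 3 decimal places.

0.076

This is the probability of reaching 8 but not 10, conditional on being operational at 6: (l_8 − l_10) / l_6.
= (132968 − 121980) / 144135 = 10988 / 144135 = 0.076234.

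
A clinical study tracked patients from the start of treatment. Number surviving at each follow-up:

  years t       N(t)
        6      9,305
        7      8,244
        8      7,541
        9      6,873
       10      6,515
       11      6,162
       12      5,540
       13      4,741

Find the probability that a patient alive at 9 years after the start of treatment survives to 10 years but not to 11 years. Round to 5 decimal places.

0.05136

This is the probability of reaching 10 but not 11, conditional on being alive at 9: (N(10) − N(11)) / N(9).
= (6,515 − 6,162) / 6,873 = 353 / 6,873 = 0.051360.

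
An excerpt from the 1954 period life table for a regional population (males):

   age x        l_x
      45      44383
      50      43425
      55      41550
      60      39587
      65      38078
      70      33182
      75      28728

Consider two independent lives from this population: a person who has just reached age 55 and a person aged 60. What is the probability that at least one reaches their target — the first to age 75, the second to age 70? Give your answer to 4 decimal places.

0.9501

p₁ = l_75/l_55 = 28728/41550 = 0.691408; p₂ = l_70/l_60 = 33182/39587 = 0.838204.
P(at least one) = 1 − (1−p₁)(1−p₂) = 1 − 0.308592 × 0.161796 = 0.950071.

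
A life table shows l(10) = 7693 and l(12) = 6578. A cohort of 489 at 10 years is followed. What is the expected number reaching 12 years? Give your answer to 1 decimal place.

418.1

The relevant probability is 6578/7693 = 0.855063.
Expected number = 489 × 0.855063 = 418.1.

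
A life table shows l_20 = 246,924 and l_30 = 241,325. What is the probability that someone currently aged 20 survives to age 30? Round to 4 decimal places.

The conditional survival probability is l_30/l_20 = 241,325/246,924 = 0.977325.

0.9773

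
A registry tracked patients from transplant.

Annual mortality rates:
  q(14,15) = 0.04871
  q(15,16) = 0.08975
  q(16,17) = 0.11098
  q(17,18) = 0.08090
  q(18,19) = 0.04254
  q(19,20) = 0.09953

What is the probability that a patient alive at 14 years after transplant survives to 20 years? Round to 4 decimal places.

Chaining the interval survival probabilities: (1 − 0.04871) × (1 − 0.08975) × (1 − 0.11098) × (1 − 0.08090) × (1 − 0.04254) × (1 − 0.09953).
= 0.95129 × 0.91025 × 0.88902 × 0.91910 × 0.95746 × 0.90047 = 0.610011.

0.6100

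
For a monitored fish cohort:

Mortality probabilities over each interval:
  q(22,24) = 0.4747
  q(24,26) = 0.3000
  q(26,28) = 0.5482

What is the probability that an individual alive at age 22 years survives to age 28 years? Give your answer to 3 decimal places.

The overall survival probability is (1 − 0.4747) × (1 − 0.3000) × (1 − 0.5482).
= 0.5253 × 0.7000 × 0.4518 = 0.166131.

0.166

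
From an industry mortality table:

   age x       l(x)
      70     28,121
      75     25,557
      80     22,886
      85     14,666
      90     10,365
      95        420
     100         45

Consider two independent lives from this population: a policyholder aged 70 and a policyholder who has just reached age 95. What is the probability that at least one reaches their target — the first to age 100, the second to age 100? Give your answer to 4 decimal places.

p₁ = l(100)/l(70) = 45/28,121 = 0.001600; p₂ = l(100)/l(95) = 45/420 = 0.107143.
P(at least one) = 1 − (1−p₁)(1−p₂) = 1 − 0.998400 × 0.892857 = 0.108572.

0.1086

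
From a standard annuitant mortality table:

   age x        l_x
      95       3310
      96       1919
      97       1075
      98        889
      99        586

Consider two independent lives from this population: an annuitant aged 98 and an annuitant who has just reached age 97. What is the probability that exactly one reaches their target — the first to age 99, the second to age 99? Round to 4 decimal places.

p₁ = l_99/l_98 = 586/889 = 0.659168; p₂ = l_99/l_97 = 586/1075 = 0.545116.
P(exactly one) = p₁(1−p₂) + (1−p₁)p₂ = 0.299845 + 0.185793 = 0.485638.

0.4856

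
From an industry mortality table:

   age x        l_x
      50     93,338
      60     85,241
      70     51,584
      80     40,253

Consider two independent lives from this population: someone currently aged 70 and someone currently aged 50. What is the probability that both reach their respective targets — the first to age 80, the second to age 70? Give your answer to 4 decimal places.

0.4313

p₁ = l_80/l_70 = 40,253/51,584 = 0.780339; p₂ = l_70/l_50 = 51,584/93,338 = 0.552658.
P(both) = p₁ × p₂ = 0.780339 × 0.552658 = 0.431261.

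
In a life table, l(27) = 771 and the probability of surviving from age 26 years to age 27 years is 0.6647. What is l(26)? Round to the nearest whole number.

1160

l(26) = l(27) / p = 771 / 0.6647 = 1160.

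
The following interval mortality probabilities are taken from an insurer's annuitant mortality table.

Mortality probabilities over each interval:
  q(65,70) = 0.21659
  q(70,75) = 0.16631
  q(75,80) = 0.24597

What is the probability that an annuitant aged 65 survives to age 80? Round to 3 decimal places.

0.492

Chaining the interval survival probabilities: (1 − 0.21659) × (1 − 0.16631) × (1 − 0.24597).
= 0.78341 × 0.83369 × 0.75403 = 0.492473.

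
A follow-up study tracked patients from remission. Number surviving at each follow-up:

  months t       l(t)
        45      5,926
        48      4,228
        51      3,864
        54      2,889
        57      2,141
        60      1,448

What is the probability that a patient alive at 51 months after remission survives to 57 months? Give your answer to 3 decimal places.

0.554

The conditional survival probability is l(57)/l(51) = 2,141/3,864 = 0.554089.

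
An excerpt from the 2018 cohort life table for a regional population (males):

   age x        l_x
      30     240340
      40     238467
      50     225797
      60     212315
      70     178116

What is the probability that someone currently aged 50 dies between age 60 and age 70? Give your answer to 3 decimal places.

We want 10|10q50 = (l_60 − l_70)/l_50.
This is the probability of reaching 60 but not 70, conditional on being alive at 50: (l_60 − l_70) / l_50.
= (212315 − 178116) / 225797 = 34199 / 225797 = 0.151459.

0.151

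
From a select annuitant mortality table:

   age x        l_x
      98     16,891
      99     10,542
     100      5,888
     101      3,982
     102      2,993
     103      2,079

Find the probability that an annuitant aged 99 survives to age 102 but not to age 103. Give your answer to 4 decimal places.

We want 3|1q99 = (l_102 − l_103)/l_99.
This is the probability of reaching 102 but not 103, conditional on being alive at 99: (l_102 − l_103) / l_99.
= (2,993 − 2,079) / 10,542 = 914 / 10,542 = 0.086701.

0.0867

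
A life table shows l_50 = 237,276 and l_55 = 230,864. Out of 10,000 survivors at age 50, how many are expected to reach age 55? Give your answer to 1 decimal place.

9729.8

The relevant probability is 230,864/237,276 = 0.972977.
Expected number = 10,000 × 0.972977 = 9729.8.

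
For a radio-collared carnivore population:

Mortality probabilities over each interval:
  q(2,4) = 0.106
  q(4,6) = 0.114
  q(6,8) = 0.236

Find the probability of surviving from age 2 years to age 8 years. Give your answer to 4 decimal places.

Chaining the interval survival probabilities: (1 − 0.106) × (1 − 0.114) × (1 − 0.236).
= 0.894 × 0.886 × 0.764 = 0.605152.

0.6052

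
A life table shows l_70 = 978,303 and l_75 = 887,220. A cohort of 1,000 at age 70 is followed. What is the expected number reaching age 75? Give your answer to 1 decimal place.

906.9

The relevant probability is 887,220/978,303 = 0.906897.
Expected number = 1,000 × 0.906897 = 906.9.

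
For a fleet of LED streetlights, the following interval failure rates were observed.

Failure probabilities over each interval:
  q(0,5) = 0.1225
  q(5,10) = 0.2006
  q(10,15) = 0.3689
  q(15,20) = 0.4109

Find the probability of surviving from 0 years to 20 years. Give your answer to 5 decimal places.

Survival from 0 to 20 is the product of surviving each interval: (1 − 0.1225) × (1 − 0.2006) × (1 − 0.3689) × (1 − 0.4109).
= 0.8775 × 0.7994 × 0.6311 × 0.5891 = 0.260795.

0.26079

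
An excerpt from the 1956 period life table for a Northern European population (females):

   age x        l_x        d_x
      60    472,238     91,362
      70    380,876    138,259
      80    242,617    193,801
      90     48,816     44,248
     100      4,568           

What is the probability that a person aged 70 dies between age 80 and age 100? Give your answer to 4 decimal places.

This is the probability of reaching 80 but not 100, conditional on being alive at 70: (l_80 − l_100) / l_70.
= (242,617 − 4,568) / 380,876 = 238,049 / 380,876 = 0.625004.

0.6250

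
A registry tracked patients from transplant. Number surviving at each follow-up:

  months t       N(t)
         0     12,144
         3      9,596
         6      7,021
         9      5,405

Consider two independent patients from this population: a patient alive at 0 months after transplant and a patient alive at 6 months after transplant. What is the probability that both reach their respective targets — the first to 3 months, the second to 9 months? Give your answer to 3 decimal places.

p₁ = N(3)/N(0) = 9,596/12,144 = 0.790184; p₂ = N(9)/N(6) = 5,405/7,021 = 0.769833.
P(both) = p₁ × p₂ = 0.790184 × 0.769833 = 0.608310.

0.608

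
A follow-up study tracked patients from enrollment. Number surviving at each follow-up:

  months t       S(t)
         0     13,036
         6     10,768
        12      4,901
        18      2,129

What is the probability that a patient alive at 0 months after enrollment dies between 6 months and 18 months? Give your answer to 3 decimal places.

0.663

This is the probability of reaching 6 but not 18, conditional on being alive at 0: (S(6) − S(18)) / S(0).
= (10,768 − 2,129) / 13,036 = 8,639 / 13,036 = 0.662703.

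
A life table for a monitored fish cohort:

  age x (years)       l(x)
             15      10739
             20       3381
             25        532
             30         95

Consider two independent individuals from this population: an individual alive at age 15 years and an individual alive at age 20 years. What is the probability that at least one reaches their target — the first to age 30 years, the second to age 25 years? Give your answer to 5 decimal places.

p₁ = l(30)/l(15) = 95/10739 = 0.008846; p₂ = l(25)/l(20) = 532/3381 = 0.157350.
P(at least one) = 1 − (1−p₁)(1−p₂) = 1 − 0.991154 × 0.842650 = 0.164804.

0.16480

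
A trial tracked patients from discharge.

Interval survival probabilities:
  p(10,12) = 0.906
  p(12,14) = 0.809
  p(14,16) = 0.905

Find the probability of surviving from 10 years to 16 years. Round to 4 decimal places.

Survival from 10 to 16 is the product of surviving each interval: 0.906 × 0.809 × 0.905.
= 0.663323.

0.6633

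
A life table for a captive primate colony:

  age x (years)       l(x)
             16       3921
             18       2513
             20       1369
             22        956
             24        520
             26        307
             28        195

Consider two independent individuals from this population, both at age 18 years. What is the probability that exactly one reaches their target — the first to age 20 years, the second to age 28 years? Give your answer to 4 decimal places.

p₁ = l(20)/l(18) = 1369/2513 = 0.544767; p₂ = l(28)/l(18) = 195/2513 = 0.077596.
P(exactly one) = p₁(1−p₂) + (1−p₁)p₂ = 0.502495 + 0.035324 = 0.537820.

0.5378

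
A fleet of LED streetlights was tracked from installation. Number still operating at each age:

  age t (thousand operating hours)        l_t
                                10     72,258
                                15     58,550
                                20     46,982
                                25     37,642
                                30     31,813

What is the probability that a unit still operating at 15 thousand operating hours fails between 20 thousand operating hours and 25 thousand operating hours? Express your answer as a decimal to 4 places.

0.1595

This is the probability of reaching 20 but not 25, conditional on being operational at 15: (l_20 − l_25) / l_15.
= (46,982 − 37,642) / 58,550 = 9,340 / 58,550 = 0.159522.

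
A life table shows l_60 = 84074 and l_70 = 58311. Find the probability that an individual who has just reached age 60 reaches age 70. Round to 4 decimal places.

We want 10p60 = l_70/l_60.
The conditional survival probability is l_70/l_60 = 58311/84074 = 0.693568.

0.6936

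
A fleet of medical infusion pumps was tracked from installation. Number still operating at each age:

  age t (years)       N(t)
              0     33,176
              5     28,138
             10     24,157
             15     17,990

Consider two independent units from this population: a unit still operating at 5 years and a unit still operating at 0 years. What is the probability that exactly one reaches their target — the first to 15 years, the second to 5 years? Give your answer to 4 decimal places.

p₁ = N(15)/N(5) = 17,990/28,138 = 0.639349; p₂ = N(5)/N(0) = 28,138/33,176 = 0.848143.
P(exactly one) = p₁(1−p₂) + (1−p₁)p₂ = 0.097090 + 0.305884 = 0.402973.

0.4030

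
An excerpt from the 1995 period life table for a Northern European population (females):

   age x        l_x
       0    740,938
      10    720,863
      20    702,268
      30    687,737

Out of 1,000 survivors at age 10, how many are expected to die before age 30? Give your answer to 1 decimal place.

The relevant probability is 1 − 687,737/720,863 = 0.045953.
Expected number = 1,000 × 0.045953 = 46.0.

46.0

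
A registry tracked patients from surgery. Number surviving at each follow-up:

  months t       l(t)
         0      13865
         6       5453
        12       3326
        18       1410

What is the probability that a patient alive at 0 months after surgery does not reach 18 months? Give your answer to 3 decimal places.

P(die before 18 | alive at 0) = 1 − l(18)/l(0) = 1 − 1410/13865 = (12455)/13865 = 0.898305.

0.898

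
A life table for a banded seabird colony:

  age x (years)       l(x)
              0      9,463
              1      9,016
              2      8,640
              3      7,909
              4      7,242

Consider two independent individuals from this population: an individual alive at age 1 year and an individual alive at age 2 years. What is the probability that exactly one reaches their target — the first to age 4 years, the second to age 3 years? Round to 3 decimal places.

0.248

p₁ = l(4)/l(1) = 7,242/9,016 = 0.803239; p₂ = l(3)/l(2) = 7,909/8,640 = 0.915394.
P(exactly one) = p₁(1−p₂) + (1−p₁)p₂ = 0.067959 + 0.180114 = 0.248073.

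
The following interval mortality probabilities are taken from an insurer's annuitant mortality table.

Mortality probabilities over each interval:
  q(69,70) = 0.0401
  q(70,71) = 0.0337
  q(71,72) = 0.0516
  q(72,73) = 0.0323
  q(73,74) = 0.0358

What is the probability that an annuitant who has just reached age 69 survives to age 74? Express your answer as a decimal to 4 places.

Survival from 69 to 74 is the product of surviving each interval: (1 − 0.0401) × (1 − 0.0337) × (1 − 0.0516) × (1 − 0.0323) × (1 − 0.0358).
= 0.9599 × 0.9663 × 0.9484 × 0.9677 × 0.9642 = 0.820800.

0.8208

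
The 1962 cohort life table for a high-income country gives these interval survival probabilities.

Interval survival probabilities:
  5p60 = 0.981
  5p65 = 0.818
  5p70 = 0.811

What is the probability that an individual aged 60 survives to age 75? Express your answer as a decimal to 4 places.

0.6508

The overall survival probability is 0.981 × 0.818 × 0.811.
= 0.650793.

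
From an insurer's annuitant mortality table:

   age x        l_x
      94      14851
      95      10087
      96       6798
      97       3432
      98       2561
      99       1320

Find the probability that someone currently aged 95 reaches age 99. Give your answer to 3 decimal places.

0.131

The conditional survival probability is l_99/l_95 = 1320/10087 = 0.130862.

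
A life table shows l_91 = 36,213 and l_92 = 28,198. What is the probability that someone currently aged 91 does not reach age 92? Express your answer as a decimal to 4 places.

P(die before 92 | alive at 91) = 1 − l_92/l_91 = 1 − 28,198/36,213 = (8,015)/36,213 = 0.221329.

0.2213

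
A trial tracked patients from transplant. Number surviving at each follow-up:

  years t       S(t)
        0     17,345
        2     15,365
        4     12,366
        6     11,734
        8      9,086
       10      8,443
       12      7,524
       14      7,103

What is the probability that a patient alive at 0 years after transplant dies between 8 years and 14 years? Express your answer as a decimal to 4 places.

This is the probability of reaching 8 but not 14, conditional on being alive at 0: (S(8) − S(14)) / S(0).
= (9,086 − 7,103) / 17,345 = 1,983 / 17,345 = 0.114327.

0.1143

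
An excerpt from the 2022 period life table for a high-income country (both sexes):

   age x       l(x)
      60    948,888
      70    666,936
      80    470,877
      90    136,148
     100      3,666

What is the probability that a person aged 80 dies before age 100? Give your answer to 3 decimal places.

0.992

P(die before 100 | alive at 80) = 1 − l(100)/l(80) = 1 − 3,666/470,877 = (467,211)/470,877 = 0.992215.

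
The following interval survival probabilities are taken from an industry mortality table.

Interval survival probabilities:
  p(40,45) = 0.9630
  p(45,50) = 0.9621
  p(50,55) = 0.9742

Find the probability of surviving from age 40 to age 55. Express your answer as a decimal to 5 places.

0.90260

Chaining the interval survival probabilities: 0.9630 × 0.9621 × 0.9742.
= 0.902599.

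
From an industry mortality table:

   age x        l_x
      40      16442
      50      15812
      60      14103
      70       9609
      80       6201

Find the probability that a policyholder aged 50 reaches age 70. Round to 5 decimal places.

We want 20p50 = l_70/l_50.
The conditional survival probability is l_70/l_50 = 9609/15812 = 0.607703.

0.60770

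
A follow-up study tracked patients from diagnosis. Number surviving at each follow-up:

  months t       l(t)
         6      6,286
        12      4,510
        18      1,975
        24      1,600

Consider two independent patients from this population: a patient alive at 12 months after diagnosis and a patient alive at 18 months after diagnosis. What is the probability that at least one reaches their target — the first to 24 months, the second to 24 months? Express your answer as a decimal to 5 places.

0.87749

p₁ = l(24)/l(12) = 1,600/4,510 = 0.354767; p₂ = l(24)/l(18) = 1,600/1,975 = 0.810127.
P(at least one) = 1 − (1−p₁)(1−p₂) = 1 − 0.645233 × 0.189873 = 0.877488.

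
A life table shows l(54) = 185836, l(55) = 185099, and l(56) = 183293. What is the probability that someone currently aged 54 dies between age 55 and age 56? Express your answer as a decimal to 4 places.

This is the probability of reaching 55 but not 56, conditional on being alive at 54: (l(55) − l(56)) / l(54).
= (185099 − 183293) / 185836 = 1806 / 185836 = 0.009718.

0.0097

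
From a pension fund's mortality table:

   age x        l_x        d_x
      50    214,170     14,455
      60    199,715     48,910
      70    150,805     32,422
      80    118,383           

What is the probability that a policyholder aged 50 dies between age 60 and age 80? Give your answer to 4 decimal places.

We want 10|20q50 = (l_60 − l_80)/l_50.
This is the probability of reaching 60 but not 80, conditional on being alive at 50: (l_60 − l_80) / l_50.
= (199,715 − 118,383) / 214,170 = 81,332 / 214,170 = 0.379754.

0.3798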